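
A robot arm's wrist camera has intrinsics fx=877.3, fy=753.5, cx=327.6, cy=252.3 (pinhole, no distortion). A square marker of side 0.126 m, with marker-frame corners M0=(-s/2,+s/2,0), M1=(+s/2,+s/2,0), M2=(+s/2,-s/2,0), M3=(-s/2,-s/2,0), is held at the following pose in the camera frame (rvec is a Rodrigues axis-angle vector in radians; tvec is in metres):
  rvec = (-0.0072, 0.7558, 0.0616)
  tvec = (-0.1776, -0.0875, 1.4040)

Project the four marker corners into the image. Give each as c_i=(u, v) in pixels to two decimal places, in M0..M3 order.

c0=(190.07, 237.75) c1=(240.28, 240.54) c2=(244.90, 170.83) c3=(194.35, 172.20)

Intrinsics K: fx=877.3, fy=753.5, cx=327.6, cy=252.3
Marker side s = 0.126 m; corners in marker frame (Z=0):
  M0 = (-0.0630, +0.0630, 0)
  M1 = (+0.0630, +0.0630, 0)
  M2 = (+0.0630, -0.0630, 0)
  M3 = (-0.0630, -0.0630, 0)
rvec = (-0.0072, 0.7558, 0.0616), |rvec| = θ = 0.75834 rad = 43.450°
Rodrigues: sinθ=0.68772, 1−cosθ=0.27402; R = I + sinθ·[k]× + (1−cosθ)·[k]×²:
    [+0.72600 -0.05846 +0.68520]
    [+0.05327 +0.99817 +0.02871]
    [-0.68563 +0.01565 +0.72779]
t = (-0.1776, -0.0875, 1.4040) m
M0: Pc = R·M0+t = (-0.22702, -0.02797, +1.44818); u = 877.3·(-0.22702)/1.44818 + 327.6 = 190.0719, v = 753.5·(-0.02797)/1.44818 + 252.3 = 237.7462
M1: Pc = R·M1+t = (-0.13554, -0.02126, +1.36179); u = 877.3·(-0.13554)/1.36179 + 327.6 = 240.2788, v = 753.5·(-0.02126)/1.36179 + 252.3 = 240.5368
M2: Pc = R·M2+t = (-0.12818, -0.14703, +1.35982); u = 877.3·(-0.12818)/1.35982 + 327.6 = 244.9041, v = 753.5·(-0.14703)/1.35982 + 252.3 = 170.8289
M3: Pc = R·M3+t = (-0.21966, -0.15374, +1.44621); u = 877.3·(-0.21966)/1.44621 + 327.6 = 194.3524, v = 753.5·(-0.15374)/1.44621 + 252.3 = 172.1984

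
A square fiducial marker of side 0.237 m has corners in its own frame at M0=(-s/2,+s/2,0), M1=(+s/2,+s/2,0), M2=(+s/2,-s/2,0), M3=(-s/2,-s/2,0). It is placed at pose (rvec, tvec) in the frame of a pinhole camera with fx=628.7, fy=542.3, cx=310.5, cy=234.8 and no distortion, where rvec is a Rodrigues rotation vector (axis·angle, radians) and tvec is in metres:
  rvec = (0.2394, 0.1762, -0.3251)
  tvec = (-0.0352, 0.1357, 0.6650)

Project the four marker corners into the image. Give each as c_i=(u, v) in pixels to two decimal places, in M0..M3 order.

c0=(217.17, 447.15) c1=(419.40, 406.10) c2=(346.80, 227.65) c3=(135.31, 284.93)

Intrinsics K: fx=628.7, fy=542.3, cx=310.5, cy=234.8
Marker side s = 0.237 m; corners in marker frame (Z=0):
  M0 = (-0.1185, +0.1185, 0)
  M1 = (+0.1185, +0.1185, 0)
  M2 = (+0.1185, -0.1185, 0)
  M3 = (-0.1185, -0.1185, 0)
rvec = (0.2394, 0.1762, -0.3251), |rvec| = θ = 0.44051 rad = 25.239°
Rodrigues: sinθ=0.42640, 1−cosθ=0.09547; R = I + sinθ·[k]× + (1−cosθ)·[k]×²:
    [+0.93273 +0.33544 +0.13227]
    [-0.29394 +0.91981 -0.25991]
    [-0.20885 +0.20355 +0.95653]
t = (-0.0352, 0.1357, 0.6650) m
M0: Pc = R·M0+t = (-0.10598, +0.27953, +0.71387); u = 628.7·(-0.10598)/0.71387 + 310.5 = 217.1650, v = 542.3·(+0.27953)/0.71387 + 234.8 = 447.1476
M1: Pc = R·M1+t = (+0.11508, +0.20987, +0.66437); u = 628.7·(+0.11508)/0.66437 + 310.5 = 419.3992, v = 542.3·(+0.20987)/0.66437 + 234.8 = 406.1050
M2: Pc = R·M2+t = (+0.03558, -0.00813, +0.61613); u = 628.7·(+0.03558)/0.61613 + 310.5 = 346.8047, v = 542.3·(-0.00813)/0.61613 + 234.8 = 227.6455
M3: Pc = R·M3+t = (-0.18548, +0.06153, +0.66563); u = 628.7·(-0.18548)/0.66563 + 310.5 = 135.3118, v = 542.3·(+0.06153)/0.66563 + 234.8 = 284.9330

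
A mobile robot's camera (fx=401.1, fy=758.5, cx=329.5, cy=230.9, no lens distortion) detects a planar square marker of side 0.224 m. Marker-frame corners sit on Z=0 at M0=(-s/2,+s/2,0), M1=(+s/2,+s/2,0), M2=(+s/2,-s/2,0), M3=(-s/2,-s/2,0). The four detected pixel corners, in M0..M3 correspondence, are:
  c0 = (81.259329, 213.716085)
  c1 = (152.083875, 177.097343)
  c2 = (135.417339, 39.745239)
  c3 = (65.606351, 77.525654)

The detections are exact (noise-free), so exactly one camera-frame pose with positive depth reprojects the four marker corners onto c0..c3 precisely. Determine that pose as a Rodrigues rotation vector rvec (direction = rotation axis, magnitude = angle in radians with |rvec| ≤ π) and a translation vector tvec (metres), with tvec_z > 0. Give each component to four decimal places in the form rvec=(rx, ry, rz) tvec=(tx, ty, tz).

Intrinsics K: fx=401.1, fy=758.5, cx=329.5, cy=230.9
Marker side s = 0.224 m; corners in marker frame (Z=0):
  M0 = (-0.1120, +0.1120, 0)
  M1 = (+0.1120, +0.1120, 0)
  M2 = (+0.1120, -0.1120, 0)
  M3 = (-0.1120, -0.1120, 0)
Detected image corners:
  c0 = (81.259329, 213.716085) px
  c1 = (152.083875, 177.097343) px
  c2 = (135.417339, 39.745239) px
  c3 = (65.606351, 77.525654) px
Planar DLT: solve 8×8 A·h = b for H (H[2,2]=1):
  H  [+308.24129 +66.44254 +108.33895]
  H  [-172.71005 +603.91987 +126.72869]
  H  [-0.05216 -0.05236 +1.00000]
B = K⁻¹H; ‖b₁‖=0.840154, ‖b₂‖=0.840154; λ = 2/(‖b₁‖+‖b₂‖) = 1.190258, sign → tz>0 ⇒ λ=+1.190258
r₁ = λ·B[:,0] = (+0.96570,-0.25212,-0.06208); r₂ = λ·B[:,1] = (+0.24837,+0.96666,-0.06232)
r₃ = r₁×r₂ = (+0.07573,+0.04477,+0.99612); SVD([r₁ r₂ r₃]) → R = UVᵀ:
  R  [+0.96570 +0.24837 +0.07573]
  R  [-0.25212 +0.96666 +0.04477]
  R  [-0.06208 -0.06232 +0.99612]
t = (-0.65629, -0.16347, +1.19026) m
tr R = 2.928485; θ = arccos((tr R − 1)/2) = 0.268227 rad = 15.368°
axis k = ((R−Rᵀ)₃₂, (R−Rᵀ)₁₃, (R−Rᵀ)₂₁) / (2 sinθ) = (-0.202040, +0.259995, -0.944237)
rvec = θ·k = (-0.054193, +0.069738, -0.253270)

rvec=(-0.0542, 0.0697, -0.2533) tvec=(-0.6563, -0.1635, 1.1903)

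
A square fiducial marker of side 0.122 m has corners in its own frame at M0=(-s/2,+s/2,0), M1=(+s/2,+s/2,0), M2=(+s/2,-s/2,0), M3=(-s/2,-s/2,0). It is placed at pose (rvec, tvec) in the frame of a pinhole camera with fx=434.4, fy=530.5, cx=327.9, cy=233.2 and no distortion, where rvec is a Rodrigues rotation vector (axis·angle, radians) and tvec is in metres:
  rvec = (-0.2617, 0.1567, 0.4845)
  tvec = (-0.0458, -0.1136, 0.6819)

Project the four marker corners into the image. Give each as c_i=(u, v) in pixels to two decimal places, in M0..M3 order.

c0=(246.17, 164.46) c1=(313.55, 205.03) c2=(351.27, 125.18) c3=(284.97, 88.98)

Intrinsics K: fx=434.4, fy=530.5, cx=327.9, cy=233.2
Marker side s = 0.122 m; corners in marker frame (Z=0):
  M0 = (-0.0610, +0.0610, 0)
  M1 = (+0.0610, +0.0610, 0)
  M2 = (+0.0610, -0.0610, 0)
  M3 = (-0.0610, -0.0610, 0)
rvec = (-0.2617, 0.1567, 0.4845), |rvec| = θ = 0.57252 rad = 32.803°
Rodrigues: sinθ=0.54175, 1−cosθ=0.15946; R = I + sinθ·[k]× + (1−cosθ)·[k]×²:
    [+0.87386 -0.47841 +0.08659]
    [+0.43851 +0.85248 +0.28457]
    [-0.20996 -0.21070 +0.95474]
t = (-0.0458, -0.1136, 0.6819) m
M0: Pc = R·M0+t = (-0.12829, -0.08835, +0.68185); u = 434.4·(-0.12829)/0.68185 + 327.9 = 246.1694, v = 530.5·(-0.08835)/0.68185 + 233.2 = 164.4633
M1: Pc = R·M1+t = (-0.02168, -0.03485, +0.65624); u = 434.4·(-0.02168)/0.65624 + 327.9 = 313.5502, v = 530.5·(-0.03485)/0.65624 + 233.2 = 205.0280
M2: Pc = R·M2+t = (+0.03669, -0.13885, +0.68195); u = 434.4·(+0.03669)/0.68195 + 327.9 = 351.2705, v = 530.5·(-0.13885)/0.68195 + 233.2 = 125.1838
M3: Pc = R·M3+t = (-0.06992, -0.19235, +0.70756); u = 434.4·(-0.06992)/0.70756 + 327.9 = 284.9720, v = 530.5·(-0.19235)/0.70756 + 233.2 = 88.9833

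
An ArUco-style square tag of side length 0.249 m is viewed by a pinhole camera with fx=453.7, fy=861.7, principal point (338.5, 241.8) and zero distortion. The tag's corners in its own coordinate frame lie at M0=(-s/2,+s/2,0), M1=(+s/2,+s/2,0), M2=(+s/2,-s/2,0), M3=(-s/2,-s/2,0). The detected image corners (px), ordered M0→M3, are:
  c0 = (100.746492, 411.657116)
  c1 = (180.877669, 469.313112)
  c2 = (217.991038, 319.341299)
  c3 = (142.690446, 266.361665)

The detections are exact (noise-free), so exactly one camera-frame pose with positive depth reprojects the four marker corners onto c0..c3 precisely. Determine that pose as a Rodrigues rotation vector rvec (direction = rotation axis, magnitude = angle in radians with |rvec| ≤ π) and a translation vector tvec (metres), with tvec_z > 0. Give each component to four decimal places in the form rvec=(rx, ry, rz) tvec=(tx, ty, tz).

Intrinsics K: fx=453.7, fy=861.7, cx=338.5, cy=241.8
Marker side s = 0.249 m; corners in marker frame (Z=0):
  M0 = (-0.1245, +0.1245, 0)
  M1 = (+0.1245, +0.1245, 0)
  M2 = (+0.1245, -0.1245, 0)
  M3 = (-0.1245, -0.1245, 0)
Detected image corners:
  c0 = (100.746492, 411.657116) px
  c1 = (180.877669, 469.313112) px
  c2 = (217.991038, 319.341299) px
  c3 = (142.690446, 266.361665) px
Planar DLT: solve 8×8 A·h = b for H (H[2,2]=1):
  H  [+307.25113 -201.17813 +161.08922]
  H  [+211.47976 +496.06773 +364.14456]
  H  [-0.02829 -0.26401 +1.00000]
B = K⁻¹H; ‖b₁‖=0.743395, ‖b₂‖=0.743395; λ = 2/(‖b₁‖+‖b₂‖) = 1.345181, sign → tz>0 ⇒ λ=+1.345181
r₁ = λ·B[:,0] = (+0.93936,+0.34081,-0.03805); r₂ = λ·B[:,1] = (-0.33151,+0.87406,-0.35515)
r₃ = r₁×r₂ = (-0.08778,+0.34622,+0.93404); SVD([r₁ r₂ r₃]) → R = UVᵀ:
  R  [+0.93936 -0.33151 -0.08778]
  R  [+0.34081 +0.87406 +0.34622]
  R  [-0.03805 -0.35515 +0.93404]
t = (-0.52601, +0.19099, +1.34518) m
tr R = 2.747454; θ = arccos((tr R − 1)/2) = 0.507984 rad = 29.105°
axis k = ((R−Rᵀ)₃₂, (R−Rᵀ)₁₃, (R−Rᵀ)₂₁) / (2 sinθ) = (-0.720955, -0.051120, +0.691094)
rvec = θ·k = (-0.366234, -0.025968, +0.351064)

rvec=(-0.3662, -0.0260, 0.3511) tvec=(-0.5260, 0.1910, 1.3452)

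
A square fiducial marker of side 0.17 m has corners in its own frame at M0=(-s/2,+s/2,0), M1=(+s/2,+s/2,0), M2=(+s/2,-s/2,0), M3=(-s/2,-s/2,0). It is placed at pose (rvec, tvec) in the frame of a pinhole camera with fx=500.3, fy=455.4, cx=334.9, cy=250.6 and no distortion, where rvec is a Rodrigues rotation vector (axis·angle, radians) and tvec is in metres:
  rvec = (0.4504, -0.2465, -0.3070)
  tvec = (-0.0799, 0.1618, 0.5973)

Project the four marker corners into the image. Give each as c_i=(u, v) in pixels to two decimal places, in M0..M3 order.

c0=(223.56, 443.53) c1=(349.28, 394.40) c2=(316.29, 298.28) c3=(170.78, 349.53)

Intrinsics K: fx=500.3, fy=455.4, cx=334.9, cy=250.6
Marker side s = 0.17 m; corners in marker frame (Z=0):
  M0 = (-0.0850, +0.0850, 0)
  M1 = (+0.0850, +0.0850, 0)
  M2 = (+0.0850, -0.0850, 0)
  M3 = (-0.0850, -0.0850, 0)
rvec = (0.4504, -0.2465, -0.3070), |rvec| = θ = 0.59822 rad = 34.276°
Rodrigues: sinθ=0.56318, 1−cosθ=0.17366; R = I + sinθ·[k]× + (1−cosθ)·[k]×²:
    [+0.92478 +0.23514 -0.29916]
    [-0.34289 +0.85582 -0.38729]
    [+0.16496 +0.46074 +0.87207]
t = (-0.0799, 0.1618, 0.5973) m
M0: Pc = R·M0+t = (-0.13852, +0.26369, +0.62244); u = 500.3·(-0.13852)/0.62244 + 334.9 = 223.5621, v = 455.4·(+0.26369)/0.62244 + 250.6 = 443.5254
M1: Pc = R·M1+t = (+0.01869, +0.20540, +0.65048); u = 500.3·(+0.01869)/0.65048 + 334.9 = 349.2771, v = 455.4·(+0.20540)/0.65048 + 250.6 = 394.3989
M2: Pc = R·M2+t = (-0.02128, +0.05991, +0.57216); u = 500.3·(-0.02128)/0.57216 + 334.9 = 316.2921, v = 455.4·(+0.05991)/0.57216 + 250.6 = 298.2838
M3: Pc = R·M3+t = (-0.17849, +0.11820, +0.54412); u = 500.3·(-0.17849)/0.54412 + 334.9 = 170.7806, v = 455.4·(+0.11820)/0.54412 + 250.6 = 349.5285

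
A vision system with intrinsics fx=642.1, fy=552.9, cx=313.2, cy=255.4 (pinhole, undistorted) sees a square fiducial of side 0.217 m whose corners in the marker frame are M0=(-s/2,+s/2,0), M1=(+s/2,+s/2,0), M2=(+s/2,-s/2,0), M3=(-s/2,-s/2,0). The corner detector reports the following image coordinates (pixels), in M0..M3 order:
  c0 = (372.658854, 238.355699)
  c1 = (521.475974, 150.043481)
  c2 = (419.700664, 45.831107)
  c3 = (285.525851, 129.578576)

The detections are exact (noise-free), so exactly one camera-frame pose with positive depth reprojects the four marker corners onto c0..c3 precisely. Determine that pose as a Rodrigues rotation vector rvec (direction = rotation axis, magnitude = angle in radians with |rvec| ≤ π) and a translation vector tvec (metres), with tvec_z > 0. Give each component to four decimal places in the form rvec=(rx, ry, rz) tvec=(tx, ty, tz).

rvec=(-0.2913, 0.1966, -0.5834) tvec=(0.1069, -0.1724, 0.8204)

Intrinsics K: fx=642.1, fy=552.9, cx=313.2, cy=255.4
Marker side s = 0.217 m; corners in marker frame (Z=0):
  M0 = (-0.1085, +0.1085, 0)
  M1 = (+0.1085, +0.1085, 0)
  M2 = (+0.1085, -0.1085, 0)
  M3 = (-0.1085, -0.1085, 0)
Detected image corners:
  c0 = (372.658854, 238.355699) px
  c1 = (521.475974, 150.043481) px
  c2 = (419.700664, 45.831107) px
  c3 = (285.525851, 129.578576) px
Planar DLT: solve 8×8 A·h = b for H (H[2,2]=1):
  H  [+601.84827 +276.70055 +396.87780]
  H  [-413.18824 +435.15572 +139.23658]
  H  [-0.12195 -0.39547 +1.00000]
B = K⁻¹H; ‖b₁‖=1.218985, ‖b₂‖=1.218985; λ = 2/(‖b₁‖+‖b₂‖) = 0.820355, sign → tz>0 ⇒ λ=+0.820355
r₁ = λ·B[:,0] = (+0.81773,-0.56685,-0.10004); r₂ = λ·B[:,1] = (+0.51176,+0.79552,-0.32443)
r₃ = r₁×r₂ = (+0.26348,+0.21410,+0.94061); SVD([r₁ r₂ r₃]) → R = UVᵀ:
  R  [+0.81773 +0.51176 +0.26348]
  R  [-0.56685 +0.79552 +0.21410]
  R  [-0.10004 -0.32443 +0.94061]
t = (+0.10691, -0.17236, +0.82035) m
tr R = 2.553847; θ = arccos((tr R − 1)/2) = 0.681032 rad = 39.020°
axis k = ((R−Rᵀ)₃₂, (R−Rᵀ)₁₃, (R−Rᵀ)₂₁) / (2 sinθ) = (-0.427674, +0.288696, -0.856592)
rvec = θ·k = (-0.291260, +0.196612, -0.583366)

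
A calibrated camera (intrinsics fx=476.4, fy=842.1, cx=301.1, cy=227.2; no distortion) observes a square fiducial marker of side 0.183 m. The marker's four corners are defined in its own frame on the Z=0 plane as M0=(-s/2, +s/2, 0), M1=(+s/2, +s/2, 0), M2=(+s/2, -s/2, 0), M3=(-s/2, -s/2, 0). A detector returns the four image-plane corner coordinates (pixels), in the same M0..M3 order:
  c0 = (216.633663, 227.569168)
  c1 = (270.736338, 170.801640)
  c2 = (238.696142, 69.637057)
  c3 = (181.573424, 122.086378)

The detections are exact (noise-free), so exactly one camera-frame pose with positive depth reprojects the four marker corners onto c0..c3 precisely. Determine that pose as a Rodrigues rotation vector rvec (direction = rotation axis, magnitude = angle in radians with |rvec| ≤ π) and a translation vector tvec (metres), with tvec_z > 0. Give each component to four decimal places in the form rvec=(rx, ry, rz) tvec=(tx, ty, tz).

rvec=(0.0526, -0.4290, -0.5305) tvec=(-0.2016, -0.1243, 1.3107)

Intrinsics K: fx=476.4, fy=842.1, cx=301.1, cy=227.2
Marker side s = 0.183 m; corners in marker frame (Z=0):
  M0 = (-0.0915, +0.0915, 0)
  M1 = (+0.0915, +0.0915, 0)
  M2 = (+0.0915, -0.0915, 0)
  M3 = (-0.0915, -0.0915, 0)
Detected image corners:
  c0 = (216.633663, 227.569168) px
  c1 = (270.736338, 170.801640) px
  c2 = (238.696142, 69.637057) px
  c3 = (181.573424, 122.086378) px
Planar DLT: solve 8×8 A·h = b for H (H[2,2]=1):
  H  [+370.08025 +210.46544 +227.83805]
  H  [-255.44755 +582.07730 +147.36363]
  H  [+0.29208 +0.12054 +1.00000]
B = K⁻¹H; ‖b₁‖=0.762940, ‖b₂‖=0.762940; λ = 2/(‖b₁‖+‖b₂‖) = 1.310719, sign → tz>0 ⇒ λ=+1.310719
r₁ = λ·B[:,0] = (+0.77623,-0.50089,+0.38284); r₂ = λ·B[:,1] = (+0.47920,+0.86337,+0.15799)
r₃ = r₁×r₂ = (-0.40967,+0.06082,+0.91020); SVD([r₁ r₂ r₃]) → R = UVᵀ:
  R  [+0.77623 +0.47920 -0.40967]
  R  [-0.50089 +0.86337 +0.06082]
  R  [+0.38284 +0.15799 +0.91020]
t = (-0.20157, -0.12426, +1.31072) m
tr R = 2.549809; θ = arccos((tr R − 1)/2) = 0.684232 rad = 39.204°
axis k = ((R−Rᵀ)₃₂, (R−Rᵀ)₁₃, (R−Rᵀ)₂₁) / (2 sinθ) = (+0.076870, -0.626908, -0.775291)
rvec = θ·k = (+0.052597, -0.428951, -0.530479)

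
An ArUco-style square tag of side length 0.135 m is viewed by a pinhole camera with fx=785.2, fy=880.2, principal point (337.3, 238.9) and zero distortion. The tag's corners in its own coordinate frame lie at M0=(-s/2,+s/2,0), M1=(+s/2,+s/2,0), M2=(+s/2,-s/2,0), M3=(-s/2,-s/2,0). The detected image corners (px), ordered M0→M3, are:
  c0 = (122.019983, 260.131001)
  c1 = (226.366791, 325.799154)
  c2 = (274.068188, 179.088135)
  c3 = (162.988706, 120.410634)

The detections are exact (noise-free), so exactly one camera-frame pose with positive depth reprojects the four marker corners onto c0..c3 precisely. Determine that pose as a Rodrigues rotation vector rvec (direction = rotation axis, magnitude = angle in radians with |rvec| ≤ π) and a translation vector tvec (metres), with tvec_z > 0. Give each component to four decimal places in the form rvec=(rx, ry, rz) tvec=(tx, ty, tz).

rvec=(0.1296, 0.4124, 0.4031) tvec=(-0.1387, -0.0149, 0.7614)

Intrinsics K: fx=785.2, fy=880.2, cx=337.3, cy=238.9
Marker side s = 0.135 m; corners in marker frame (Z=0):
  M0 = (-0.0675, +0.0675, 0)
  M1 = (+0.0675, +0.0675, 0)
  M2 = (+0.0675, -0.0675, 0)
  M3 = (-0.0675, -0.0675, 0)
Detected image corners:
  c0 = (122.019983, 260.131001) px
  c1 = (226.366791, 325.799154) px
  c2 = (274.068188, 179.088135) px
  c3 = (162.988706, 120.410634) px
Planar DLT: solve 8×8 A·h = b for H (H[2,2]=1):
  H  [+703.70612 -275.26413 +194.22699]
  H  [+355.35452 +1119.02604 +221.64411]
  H  [-0.47729 +0.26655 +1.00000]
B = K⁻¹H; ‖b₁‖=1.313356, ‖b₂‖=1.313356; λ = 2/(‖b₁‖+‖b₂‖) = 0.761408, sign → tz>0 ⇒ λ=+0.761408
r₁ = λ·B[:,0] = (+0.83849,+0.40603,-0.36341); r₂ = λ·B[:,1] = (-0.35411,+0.91292,+0.20295)
r₃ = r₁×r₂ = (+0.41417,-0.04149,+0.90925); SVD([r₁ r₂ r₃]) → R = UVᵀ:
  R  [+0.83849 -0.35411 +0.41417]
  R  [+0.40603 +0.91292 -0.04149]
  R  [-0.36341 +0.20295 +0.90925]
t = (-0.13874, -0.01493, +0.76141) m
tr R = 2.660665; θ = arccos((tr R − 1)/2) = 0.591092 rad = 33.867°
axis k = ((R−Rᵀ)₃₂, (R−Rᵀ)₁₃, (R−Rᵀ)₂₁) / (2 sinθ) = (+0.219325, +0.697670, +0.682022)
rvec = θ·k = (+0.129641, +0.412387, +0.403138)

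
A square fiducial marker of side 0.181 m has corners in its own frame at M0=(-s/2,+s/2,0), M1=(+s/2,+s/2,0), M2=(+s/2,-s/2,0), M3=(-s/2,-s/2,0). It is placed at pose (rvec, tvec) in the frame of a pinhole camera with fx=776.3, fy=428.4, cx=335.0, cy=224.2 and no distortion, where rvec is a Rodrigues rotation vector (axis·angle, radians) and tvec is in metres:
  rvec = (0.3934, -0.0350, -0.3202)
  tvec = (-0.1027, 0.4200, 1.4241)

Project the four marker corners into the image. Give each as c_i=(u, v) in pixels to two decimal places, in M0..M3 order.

Intrinsics K: fx=776.3, fy=428.4, cx=335.0, cy=224.2
Marker side s = 0.181 m; corners in marker frame (Z=0):
  M0 = (-0.0905, +0.0905, 0)
  M1 = (+0.0905, +0.0905, 0)
  M2 = (+0.0905, -0.0905, 0)
  M3 = (-0.0905, -0.0905, 0)
rvec = (0.3934, -0.0350, -0.3202), |rvec| = θ = 0.50845 rad = 29.132°
Rodrigues: sinθ=0.48682, 1−cosθ=0.12650; R = I + sinθ·[k]× + (1−cosθ)·[k]×²:
    [+0.94923 +0.29984 -0.09515]
    [-0.31332 +0.87410 -0.37118]
    [-0.02813 +0.38215 +0.92367]
t = (-0.1027, 0.4200, 1.4241) m
M0: Pc = R·M0+t = (-0.16147, +0.52746, +1.46123); u = 776.3·(-0.16147)/1.46123 + 335.0 = 249.2169, v = 428.4·(+0.52746)/1.46123 + 224.2 = 378.8399
M1: Pc = R·M1+t = (+0.01034, +0.47075, +1.45614); u = 776.3·(+0.01034)/1.45614 + 335.0 = 340.5132, v = 428.4·(+0.47075)/1.45614 + 224.2 = 362.6962
M2: Pc = R·M2+t = (-0.04393, +0.31254, +1.38697); u = 776.3·(-0.04393)/1.38697 + 335.0 = 310.4117, v = 428.4·(+0.31254)/1.38697 + 224.2 = 320.7352
M3: Pc = R·M3+t = (-0.21574, +0.36925, +1.39206); u = 776.3·(-0.21574)/1.39206 + 335.0 = 214.6892, v = 428.4·(+0.36925)/1.39206 + 224.2 = 337.8346

c0=(249.22, 378.84) c1=(340.51, 362.70) c2=(310.41, 320.74) c3=(214.69, 337.83)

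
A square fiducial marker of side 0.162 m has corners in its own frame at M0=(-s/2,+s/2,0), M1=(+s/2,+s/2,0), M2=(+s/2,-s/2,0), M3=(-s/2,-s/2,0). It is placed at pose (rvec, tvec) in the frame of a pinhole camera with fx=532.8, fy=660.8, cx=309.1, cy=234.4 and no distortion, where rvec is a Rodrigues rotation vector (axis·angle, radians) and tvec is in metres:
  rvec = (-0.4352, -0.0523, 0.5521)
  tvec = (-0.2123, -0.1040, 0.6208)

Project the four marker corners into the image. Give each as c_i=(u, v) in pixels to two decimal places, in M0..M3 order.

c0=(20.03, 140.54) c1=(141.09, 234.16) c2=(224.51, 108.32) c3=(114.37, 26.28)

Intrinsics K: fx=532.8, fy=660.8, cx=309.1, cy=234.4
Marker side s = 0.162 m; corners in marker frame (Z=0):
  M0 = (-0.0810, +0.0810, 0)
  M1 = (+0.0810, +0.0810, 0)
  M2 = (+0.0810, -0.0810, 0)
  M3 = (-0.0810, -0.0810, 0)
rvec = (-0.4352, -0.0523, 0.5521), |rvec| = θ = 0.70495 rad = 40.390°
Rodrigues: sinθ=0.64799, 1−cosθ=0.23835; R = I + sinθ·[k]× + (1−cosθ)·[k]×²:
    [+0.85249 -0.49658 -0.16332]
    [+0.51841 +0.76296 +0.38619]
    [-0.06717 -0.41389 +0.90785]
t = (-0.2123, -0.1040, 0.6208) m
M0: Pc = R·M0+t = (-0.32157, -0.08419, +0.59272); u = 532.8·(-0.32157)/0.59272 + 309.1 = 20.0325, v = 660.8·(-0.08419)/0.59272 + 234.4 = 140.5373
M1: Pc = R·M1+t = (-0.18347, -0.00021, +0.58183); u = 532.8·(-0.18347)/0.58183 + 309.1 = 141.0909, v = 660.8·(-0.00021)/0.58183 + 234.4 = 234.1627
M2: Pc = R·M2+t = (-0.10303, -0.12381, +0.64888); u = 532.8·(-0.10303)/0.64888 + 309.1 = 224.5055, v = 660.8·(-0.12381)/0.64888 + 234.4 = 108.3182
M3: Pc = R·M3+t = (-0.24113, -0.20779, +0.65977); u = 532.8·(-0.24113)/0.65977 + 309.1 = 114.3742, v = 660.8·(-0.20779)/0.65977 + 234.4 = 26.2832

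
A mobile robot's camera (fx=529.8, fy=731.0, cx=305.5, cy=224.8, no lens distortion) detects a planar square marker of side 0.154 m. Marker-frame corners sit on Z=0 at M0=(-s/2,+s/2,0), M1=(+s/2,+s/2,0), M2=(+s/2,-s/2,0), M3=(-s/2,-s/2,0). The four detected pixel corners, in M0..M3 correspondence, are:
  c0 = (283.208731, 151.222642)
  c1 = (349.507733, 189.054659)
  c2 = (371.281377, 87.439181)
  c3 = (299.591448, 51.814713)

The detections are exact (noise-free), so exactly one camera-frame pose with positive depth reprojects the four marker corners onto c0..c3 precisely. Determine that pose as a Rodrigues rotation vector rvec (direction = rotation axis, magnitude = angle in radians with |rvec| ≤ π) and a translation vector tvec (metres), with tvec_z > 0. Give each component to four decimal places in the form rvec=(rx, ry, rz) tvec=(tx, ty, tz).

rvec=(0.4083, 0.4044, 0.3292) tvec=(0.0380, -0.1480, 1.0430)

Intrinsics K: fx=529.8, fy=731.0, cx=305.5, cy=224.8
Marker side s = 0.154 m; corners in marker frame (Z=0):
  M0 = (-0.0770, +0.0770, 0)
  M1 = (+0.0770, +0.0770, 0)
  M2 = (+0.0770, -0.0770, 0)
  M3 = (-0.0770, -0.0770, 0)
Detected image corners:
  c0 = (283.208731, 151.222642) px
  c1 = (349.507733, 189.054659) px
  c2 = (371.281377, 87.439181) px
  c3 = (299.591448, 51.814713) px
Planar DLT: solve 8×8 A·h = b for H (H[2,2]=1):
  H  [+350.35314 +15.02204 +324.79381]
  H  [+203.01461 +703.45860 +121.10614]
  H  [-0.29792 +0.42500 +1.00000]
B = K⁻¹H; ‖b₁‖=0.958744, ‖b₂‖=0.958744; λ = 2/(‖b₁‖+‖b₂‖) = 1.043032, sign → tz>0 ⇒ λ=+1.043032
r₁ = λ·B[:,0] = (+0.86893,+0.38523,-0.31074); r₂ = λ·B[:,1] = (-0.22604,+0.86741,+0.44328)
r₃ = r₁×r₂ = (+0.44030,-0.31494,+0.84080); SVD([r₁ r₂ r₃]) → R = UVᵀ:
  R  [+0.86893 -0.22604 +0.44030]
  R  [+0.38523 +0.86741 -0.31494]
  R  [-0.31074 +0.44328 +0.84080]
t = (+0.03798, -0.14796, +1.04303) m
tr R = 2.577143; θ = arccos((tr R − 1)/2) = 0.662314 rad = 37.948°
axis k = ((R−Rᵀ)₃₂, (R−Rᵀ)₁₃, (R−Rᵀ)₂₁) / (2 sinθ) = (+0.616503, +0.610658, +0.497013)
rvec = θ·k = (+0.408318, +0.404447, +0.329178)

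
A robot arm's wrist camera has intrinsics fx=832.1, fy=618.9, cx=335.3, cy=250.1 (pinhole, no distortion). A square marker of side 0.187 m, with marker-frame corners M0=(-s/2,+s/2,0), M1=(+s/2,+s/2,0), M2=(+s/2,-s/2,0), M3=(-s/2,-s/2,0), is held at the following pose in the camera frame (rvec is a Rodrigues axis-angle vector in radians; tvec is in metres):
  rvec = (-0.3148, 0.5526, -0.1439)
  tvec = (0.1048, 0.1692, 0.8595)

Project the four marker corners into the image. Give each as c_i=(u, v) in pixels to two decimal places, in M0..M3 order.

Intrinsics K: fx=832.1, fy=618.9, cx=335.3, cy=250.1
Marker side s = 0.187 m; corners in marker frame (Z=0):
  M0 = (-0.0935, +0.0935, 0)
  M1 = (+0.0935, +0.0935, 0)
  M2 = (+0.0935, -0.0935, 0)
  M3 = (-0.0935, -0.0935, 0)
rvec = (-0.3148, 0.5526, -0.1439), |rvec| = θ = 0.65205 rad = 37.360°
Rodrigues: sinθ=0.60682, 1−cosθ=0.20516; R = I + sinθ·[k]× + (1−cosθ)·[k]×²:
    [+0.84266 +0.04998 +0.53612]
    [-0.21786 +0.94219 +0.25459]
    [-0.49241 -0.33133 +0.80483]
t = (0.1048, 0.1692, 0.8595) m
M0: Pc = R·M0+t = (+0.03068, +0.27766, +0.87456); u = 832.1·(+0.03068)/0.87456 + 335.3 = 364.4945, v = 618.9·(+0.27766)/0.87456 + 250.1 = 446.5948
M1: Pc = R·M1+t = (+0.18826, +0.23692, +0.78248); u = 832.1·(+0.18826)/0.78248 + 335.3 = 535.4997, v = 618.9·(+0.23692)/0.78248 + 250.1 = 437.4949
M2: Pc = R·M2+t = (+0.17892, +0.06074, +0.84444); u = 832.1·(+0.17892)/0.84444 + 335.3 = 511.6013, v = 618.9·(+0.06074)/0.84444 + 250.1 = 294.6138
M3: Pc = R·M3+t = (+0.02134, +0.10148, +0.93652); u = 832.1·(+0.02134)/0.93652 + 335.3 = 354.2594, v = 618.9·(+0.10148)/0.93652 + 250.1 = 317.1599

c0=(364.49, 446.59) c1=(535.50, 437.49) c2=(511.60, 294.61) c3=(354.26, 317.16)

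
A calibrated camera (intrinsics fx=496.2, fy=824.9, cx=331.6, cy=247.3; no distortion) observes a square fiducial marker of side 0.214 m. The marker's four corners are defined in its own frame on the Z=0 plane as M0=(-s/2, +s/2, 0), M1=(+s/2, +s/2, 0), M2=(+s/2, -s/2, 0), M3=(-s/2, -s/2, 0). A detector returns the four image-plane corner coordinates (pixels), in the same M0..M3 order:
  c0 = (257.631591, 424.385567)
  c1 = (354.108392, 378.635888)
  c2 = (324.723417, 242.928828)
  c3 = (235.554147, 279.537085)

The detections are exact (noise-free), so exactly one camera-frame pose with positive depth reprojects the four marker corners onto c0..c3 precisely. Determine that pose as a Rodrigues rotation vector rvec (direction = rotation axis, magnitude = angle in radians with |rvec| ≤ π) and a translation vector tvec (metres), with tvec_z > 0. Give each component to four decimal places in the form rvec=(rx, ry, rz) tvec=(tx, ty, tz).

Intrinsics K: fx=496.2, fy=824.9, cx=331.6, cy=247.3
Marker side s = 0.214 m; corners in marker frame (Z=0):
  M0 = (-0.1070, +0.1070, 0)
  M1 = (+0.1070, +0.1070, 0)
  M2 = (+0.1070, -0.1070, 0)
  M3 = (-0.1070, -0.1070, 0)
Detected image corners:
  c0 = (257.631591, 424.385567) px
  c1 = (354.108392, 378.635888) px
  c2 = (324.723417, 242.928828) px
  c3 = (235.554147, 279.537085) px
Planar DLT: solve 8×8 A·h = b for H (H[2,2]=1):
  H  [+486.23809 -1.97909 +293.33112]
  H  [-131.24676 +516.49051 +327.83252]
  H  [+0.18174 -0.41825 +1.00000]
B = K⁻¹H; ‖b₁‖=0.903119, ‖b₂‖=0.903119; λ = 2/(‖b₁‖+‖b₂‖) = 1.107274, sign → tz>0 ⇒ λ=+1.107274
r₁ = λ·B[:,0] = (+0.95056,-0.23650,+0.20123); r₂ = λ·B[:,1] = (+0.30508,+0.83213,-0.46312)
r₃ = r₁×r₂ = (-0.05792,+0.50162,+0.86315); SVD([r₁ r₂ r₃]) → R = UVᵀ:
  R  [+0.95056 +0.30508 -0.05792]
  R  [-0.23650 +0.83213 +0.50162]
  R  [+0.20123 -0.46312 +0.86315]
t = (-0.08540, +0.10810, +1.10727) m
tr R = 2.645844; θ = arccos((tr R − 1)/2) = 0.604261 rad = 34.622°
axis k = ((R−Rᵀ)₃₂, (R−Rᵀ)₁₃, (R−Rᵀ)₂₁) / (2 sinθ) = (-0.849014, -0.228068, -0.476614)
rvec = θ·k = (-0.513026, -0.137812, -0.287999)

rvec=(-0.5130, -0.1378, -0.2880) tvec=(-0.0854, 0.1081, 1.1073)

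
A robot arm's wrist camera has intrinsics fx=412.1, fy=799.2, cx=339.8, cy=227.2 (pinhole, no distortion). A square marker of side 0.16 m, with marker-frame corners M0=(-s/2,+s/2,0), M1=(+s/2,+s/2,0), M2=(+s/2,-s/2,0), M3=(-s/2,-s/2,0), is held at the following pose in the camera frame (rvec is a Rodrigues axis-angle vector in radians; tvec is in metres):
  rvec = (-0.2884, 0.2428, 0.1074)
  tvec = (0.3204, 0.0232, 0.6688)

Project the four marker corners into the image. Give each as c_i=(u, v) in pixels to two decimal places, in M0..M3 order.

c0=(483.06, 339.57) c1=(593.74, 361.08) c2=(591.18, 170.61) c3=(487.33, 161.20)

Intrinsics K: fx=412.1, fy=799.2, cx=339.8, cy=227.2
Marker side s = 0.16 m; corners in marker frame (Z=0):
  M0 = (-0.0800, +0.0800, 0)
  M1 = (+0.0800, +0.0800, 0)
  M2 = (+0.0800, -0.0800, 0)
  M3 = (-0.0800, -0.0800, 0)
rvec = (-0.2884, 0.2428, 0.1074), |rvec| = θ = 0.39200 rad = 22.460°
Rodrigues: sinθ=0.38203, 1−cosθ=0.07585; R = I + sinθ·[k]× + (1−cosθ)·[k]×²:
    [+0.96521 -0.13924 +0.22134]
    [+0.07010 +0.95325 +0.29394]
    [-0.25192 -0.26820 +0.92984]
t = (0.3204, 0.0232, 0.6688) m
M0: Pc = R·M0+t = (+0.23204, +0.09385, +0.66750); u = 412.1·(+0.23204)/0.66750 + 339.8 = 483.0598, v = 799.2·(+0.09385)/0.66750 + 227.2 = 339.5691
M1: Pc = R·M1+t = (+0.38648, +0.10507, +0.62719); u = 412.1·(+0.38648)/0.62719 + 339.8 = 593.7378, v = 799.2·(+0.10507)/0.62719 + 227.2 = 361.0836
M2: Pc = R·M2+t = (+0.40876, -0.04745, +0.67010); u = 412.1·(+0.40876)/0.67010 + 339.8 = 591.1767, v = 799.2·(-0.04745)/0.67010 + 227.2 = 170.6068
M3: Pc = R·M3+t = (+0.25432, -0.05867, +0.71041); u = 412.1·(+0.25432)/0.71041 + 339.8 = 487.3294, v = 799.2·(-0.05867)/0.71041 + 227.2 = 161.1991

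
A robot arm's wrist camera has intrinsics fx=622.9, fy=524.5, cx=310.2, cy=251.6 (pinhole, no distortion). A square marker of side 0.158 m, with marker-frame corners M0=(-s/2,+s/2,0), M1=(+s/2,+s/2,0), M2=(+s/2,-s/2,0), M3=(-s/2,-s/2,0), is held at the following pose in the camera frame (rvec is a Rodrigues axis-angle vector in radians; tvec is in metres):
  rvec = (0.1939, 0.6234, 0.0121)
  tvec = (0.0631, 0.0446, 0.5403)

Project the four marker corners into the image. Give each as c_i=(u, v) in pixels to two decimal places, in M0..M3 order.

c0=(312.93, 353.49) c1=(470.48, 383.12) c2=(470.54, 221.59) c3=(304.97, 216.30)

Intrinsics K: fx=622.9, fy=524.5, cx=310.2, cy=251.6
Marker side s = 0.158 m; corners in marker frame (Z=0):
  M0 = (-0.0790, +0.0790, 0)
  M1 = (+0.0790, +0.0790, 0)
  M2 = (+0.0790, -0.0790, 0)
  M3 = (-0.0790, -0.0790, 0)
rvec = (0.1939, 0.6234, 0.0121), |rvec| = θ = 0.65297 rad = 37.412°
Rodrigues: sinθ=0.60755, 1−cosθ=0.20572; R = I + sinθ·[k]× + (1−cosθ)·[k]×²:
    [+0.81242 +0.04706 +0.58117]
    [+0.06958 +0.98179 -0.17677]
    [-0.57890 +0.18405 +0.79435]
t = (0.0631, 0.0446, 0.5403) m
M0: Pc = R·M0+t = (+0.00264, +0.11666, +0.60057); u = 622.9·(+0.00264)/0.60057 + 310.2 = 312.9346, v = 524.5·(+0.11666)/0.60057 + 251.6 = 353.4869
M1: Pc = R·M1+t = (+0.13100, +0.12766, +0.50911); u = 622.9·(+0.13100)/0.50911 + 310.2 = 470.4798, v = 524.5·(+0.12766)/0.50911 + 251.6 = 383.1180
M2: Pc = R·M2+t = (+0.12356, -0.02746, +0.48003); u = 622.9·(+0.12356)/0.48003 + 310.2 = 470.5403, v = 524.5·(-0.02746)/0.48003 + 251.6 = 221.5909
M3: Pc = R·M3+t = (-0.00480, -0.03846, +0.57149); u = 622.9·(-0.00480)/0.57149 + 310.2 = 304.9689, v = 524.5·(-0.03846)/0.57149 + 251.6 = 216.3042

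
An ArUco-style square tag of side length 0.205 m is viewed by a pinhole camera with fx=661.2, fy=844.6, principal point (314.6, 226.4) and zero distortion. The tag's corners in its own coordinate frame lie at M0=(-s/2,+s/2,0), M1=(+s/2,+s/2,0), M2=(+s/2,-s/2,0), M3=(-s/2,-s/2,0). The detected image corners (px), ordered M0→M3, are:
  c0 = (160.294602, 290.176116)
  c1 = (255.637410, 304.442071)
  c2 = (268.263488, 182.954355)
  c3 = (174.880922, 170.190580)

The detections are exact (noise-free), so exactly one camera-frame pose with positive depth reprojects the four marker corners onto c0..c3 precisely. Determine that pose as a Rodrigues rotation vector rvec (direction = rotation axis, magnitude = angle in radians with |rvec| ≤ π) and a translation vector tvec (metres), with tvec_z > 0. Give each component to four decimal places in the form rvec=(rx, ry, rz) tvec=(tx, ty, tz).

rvec=(-0.1572, 0.0599, 0.1146) tvec=(-0.2132, 0.0164, 1.4098)

Intrinsics K: fx=661.2, fy=844.6, cx=314.6, cy=226.4
Marker side s = 0.205 m; corners in marker frame (Z=0):
  M0 = (-0.1025, +0.1025, 0)
  M1 = (+0.1025, +0.1025, 0)
  M2 = (+0.1025, -0.1025, 0)
  M3 = (-0.1025, -0.1025, 0)
Detected image corners:
  c0 = (160.294602, 290.176116) px
  c1 = (255.637410, 304.442071) px
  c2 = (268.263488, 182.954355) px
  c3 = (174.880922, 170.190580) px
Planar DLT: solve 8×8 A·h = b for H (H[2,2]=1):
  H  [+449.82248 -89.66287 +214.60979]
  H  [+54.37850 +563.27154 +236.23678]
  H  [-0.04856 -0.10834 +1.00000]
B = K⁻¹H; ‖b₁‖=0.709330, ‖b₂‖=0.709330; λ = 2/(‖b₁‖+‖b₂‖) = 1.409782, sign → tz>0 ⇒ λ=+1.409782
r₁ = λ·B[:,0] = (+0.99167,+0.10912,-0.06847); r₂ = λ·B[:,1] = (-0.11851,+0.98114,-0.15273)
r₃ = r₁×r₂ = (+0.05051,+0.15957,+0.98589); SVD([r₁ r₂ r₃]) → R = UVᵀ:
  R  [+0.99167 -0.11851 +0.05051]
  R  [+0.10912 +0.98114 +0.15957]
  R  [-0.06847 -0.15273 +0.98589]
t = (-0.21319, +0.01642, +1.40978) m
tr R = 2.958698; θ = arccos((tr R − 1)/2) = 0.203580 rad = 11.664°
axis k = ((R−Rᵀ)₃₂, (R−Rᵀ)₁₃, (R−Rᵀ)₂₁) / (2 sinθ) = (-0.772353, +0.294233, +0.562937)
rvec = θ·k = (-0.157235, +0.059900, +0.114603)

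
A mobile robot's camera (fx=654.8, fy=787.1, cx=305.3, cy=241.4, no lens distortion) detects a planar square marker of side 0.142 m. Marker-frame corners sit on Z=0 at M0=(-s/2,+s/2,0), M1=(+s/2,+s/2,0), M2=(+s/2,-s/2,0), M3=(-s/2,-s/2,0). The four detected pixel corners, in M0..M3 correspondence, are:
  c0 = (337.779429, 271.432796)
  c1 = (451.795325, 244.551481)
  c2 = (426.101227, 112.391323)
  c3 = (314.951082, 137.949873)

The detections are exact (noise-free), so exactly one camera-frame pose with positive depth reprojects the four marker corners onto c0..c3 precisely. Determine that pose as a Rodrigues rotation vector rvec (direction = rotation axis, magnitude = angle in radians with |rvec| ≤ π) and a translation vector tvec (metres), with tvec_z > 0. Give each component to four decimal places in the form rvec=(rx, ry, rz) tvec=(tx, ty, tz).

rvec=(-0.1534, -0.0122, -0.1941) tvec=(0.0954, -0.0521, 0.8079)

Intrinsics K: fx=654.8, fy=787.1, cx=305.3, cy=241.4
Marker side s = 0.142 m; corners in marker frame (Z=0):
  M0 = (-0.0710, +0.0710, 0)
  M1 = (+0.0710, +0.0710, 0)
  M2 = (+0.0710, -0.0710, 0)
  M3 = (-0.0710, -0.0710, 0)
Detected image corners:
  c0 = (337.779429, 271.432796) px
  c1 = (451.795325, 244.551481) px
  c2 = (426.101227, 112.391323) px
  c3 = (314.951082, 137.949873) px
Planar DLT: solve 8×8 A·h = b for H (H[2,2]=1):
  H  [+805.45817 +99.53514 +382.62940]
  H  [-178.20054 +899.63356 +190.67125]
  H  [+0.03333 -0.18644 +1.00000]
B = K⁻¹H; ‖b₁‖=1.237827, ‖b₂‖=1.237827; λ = 2/(‖b₁‖+‖b₂‖) = 0.807867, sign → tz>0 ⇒ λ=+0.807867
r₁ = λ·B[:,0] = (+0.98119,-0.19116,+0.02693); r₂ = λ·B[:,1] = (+0.19303,+0.96956,-0.15062)
r₃ = r₁×r₂ = (+0.00269,+0.15298,+0.98823); SVD([r₁ r₂ r₃]) → R = UVᵀ:
  R  [+0.98119 +0.19303 +0.00269]
  R  [-0.19116 +0.96956 +0.15298]
  R  [+0.02693 -0.15062 +0.98823]
t = (+0.09541, -0.05207, +0.80787) m
tr R = 2.938979; θ = arccos((tr R − 1)/2) = 0.247658 rad = 14.190°
axis k = ((R−Rᵀ)₃₂, (R−Rᵀ)₁₃, (R−Rᵀ)₂₁) / (2 sinθ) = (-0.619256, -0.049440, -0.783631)
rvec = θ·k = (-0.153364, -0.012244, -0.194072)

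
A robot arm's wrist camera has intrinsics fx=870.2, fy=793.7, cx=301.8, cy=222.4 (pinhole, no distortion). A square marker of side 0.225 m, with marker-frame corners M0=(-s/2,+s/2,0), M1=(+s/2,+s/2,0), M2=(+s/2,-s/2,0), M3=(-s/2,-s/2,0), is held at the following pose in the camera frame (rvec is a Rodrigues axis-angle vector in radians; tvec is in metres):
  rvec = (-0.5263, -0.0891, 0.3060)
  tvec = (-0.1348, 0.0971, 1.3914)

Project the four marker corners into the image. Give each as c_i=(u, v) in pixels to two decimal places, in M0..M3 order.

Intrinsics K: fx=870.2, fy=793.7, cx=301.8, cy=222.4
Marker side s = 0.225 m; corners in marker frame (Z=0):
  M0 = (-0.1125, +0.1125, 0)
  M1 = (+0.1125, +0.1125, 0)
  M2 = (+0.1125, -0.1125, 0)
  M3 = (-0.1125, -0.1125, 0)
rvec = (-0.5263, -0.0891, 0.3060), |rvec| = θ = 0.61528 rad = 35.253°
Rodrigues: sinθ=0.57719, 1−cosθ=0.18339; R = I + sinθ·[k]× + (1−cosθ)·[k]×²:
    [+0.95079 -0.26434 -0.16160]
    [+0.30977 +0.82046 +0.48051]
    [+0.00557 -0.50692 +0.86197]
t = (-0.1348, 0.0971, 1.3914) m
M0: Pc = R·M0+t = (-0.27150, +0.15455, +1.33374); u = 870.2·(-0.27150)/1.33374 + 301.8 = 124.6585, v = 793.7·(+0.15455)/1.33374 + 222.4 = 314.3728
M1: Pc = R·M1+t = (-0.05757, +0.22425, +1.33500); u = 870.2·(-0.05757)/1.33500 + 301.8 = 264.2713, v = 793.7·(+0.22425)/1.33500 + 222.4 = 355.7246
M2: Pc = R·M2+t = (+0.00190, +0.03965, +1.44906); u = 870.2·(+0.00190)/1.44906 + 301.8 = 302.9425, v = 793.7·(+0.03965)/1.44906 + 222.4 = 244.1165
M3: Pc = R·M3+t = (-0.21203, -0.03005, +1.44780); u = 870.2·(-0.21203)/1.44780 + 301.8 = 174.3619, v = 793.7·(-0.03005)/1.44780 + 222.4 = 205.9258

c0=(124.66, 314.37) c1=(264.27, 355.72) c2=(302.94, 244.12) c3=(174.36, 205.93)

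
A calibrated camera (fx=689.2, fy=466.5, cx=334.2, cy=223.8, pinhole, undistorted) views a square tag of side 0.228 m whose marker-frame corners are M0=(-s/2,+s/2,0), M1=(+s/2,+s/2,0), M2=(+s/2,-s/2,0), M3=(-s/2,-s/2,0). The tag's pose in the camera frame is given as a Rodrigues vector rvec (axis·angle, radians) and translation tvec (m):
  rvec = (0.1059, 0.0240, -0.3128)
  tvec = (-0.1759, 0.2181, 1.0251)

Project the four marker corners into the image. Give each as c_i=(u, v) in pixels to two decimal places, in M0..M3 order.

Intrinsics K: fx=689.2, fy=466.5, cx=334.2, cy=223.8
Marker side s = 0.228 m; corners in marker frame (Z=0):
  M0 = (-0.1140, +0.1140, 0)
  M1 = (+0.1140, +0.1140, 0)
  M2 = (+0.1140, -0.1140, 0)
  M3 = (-0.1140, -0.1140, 0)
rvec = (0.1059, 0.0240, -0.3128), |rvec| = θ = 0.33111 rad = 18.971°
Rodrigues: sinθ=0.32509, 1−cosθ=0.05432; R = I + sinθ·[k]× + (1−cosθ)·[k]×²:
    [+0.95124 +0.30837 +0.00715]
    [-0.30586 +0.94597 -0.10769]
    [-0.03998 +0.10026 +0.99416]
t = (-0.1759, 0.2181, 1.0251) m
M0: Pc = R·M0+t = (-0.24919, +0.36081, +1.04109); u = 689.2·(-0.24919)/1.04109 + 334.2 = 169.2384, v = 466.5·(+0.36081)/1.04109 + 223.8 = 385.4743
M1: Pc = R·M1+t = (-0.03230, +0.29107, +1.03197); u = 689.2·(-0.03230)/1.03197 + 334.2 = 312.6258, v = 466.5·(+0.29107)/1.03197 + 223.8 = 355.3786
M2: Pc = R·M2+t = (-0.10261, +0.07539, +1.00911); u = 689.2·(-0.10261)/1.00911 + 334.2 = 264.1174, v = 466.5·(+0.07539)/1.00911 + 223.8 = 258.6528
M3: Pc = R·M3+t = (-0.31950, +0.14513, +1.01823); u = 689.2·(-0.31950)/1.01823 + 334.2 = 117.9453, v = 466.5·(+0.14513)/1.01823 + 223.8 = 290.2899

c0=(169.24, 385.47) c1=(312.63, 355.38) c2=(264.12, 258.65) c3=(117.95, 290.29)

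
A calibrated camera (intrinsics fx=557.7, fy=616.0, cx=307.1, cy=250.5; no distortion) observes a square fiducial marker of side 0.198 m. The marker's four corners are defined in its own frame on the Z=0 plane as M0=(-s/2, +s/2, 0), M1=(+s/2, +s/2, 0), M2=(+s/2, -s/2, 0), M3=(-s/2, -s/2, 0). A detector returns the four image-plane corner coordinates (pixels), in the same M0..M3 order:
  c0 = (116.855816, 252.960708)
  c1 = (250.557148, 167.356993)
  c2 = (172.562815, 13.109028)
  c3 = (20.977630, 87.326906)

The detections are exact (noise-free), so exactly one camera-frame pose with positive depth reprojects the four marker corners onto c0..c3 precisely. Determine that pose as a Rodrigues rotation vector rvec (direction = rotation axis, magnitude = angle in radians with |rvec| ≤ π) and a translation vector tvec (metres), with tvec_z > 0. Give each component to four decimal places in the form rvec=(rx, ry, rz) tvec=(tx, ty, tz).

Intrinsics K: fx=557.7, fy=616.0, cx=307.1, cy=250.5
Marker side s = 0.198 m; corners in marker frame (Z=0):
  M0 = (-0.0990, +0.0990, 0)
  M1 = (+0.0990, +0.0990, 0)
  M2 = (+0.0990, -0.0990, 0)
  M3 = (-0.0990, -0.0990, 0)
Detected image corners:
  c0 = (116.855816, 252.960708) px
  c1 = (250.557148, 167.356993) px
  c2 = (172.562815, 13.109028) px
  c3 = (20.977630, 87.326906) px
Planar DLT: solve 8×8 A·h = b for H (H[2,2]=1):
  H  [+791.66271 +481.27050 +145.26276]
  H  [-337.03917 +847.63233 +130.65198]
  H  [+0.51813 +0.31742 +1.00000]
B = K⁻¹H; ‖b₁‖=1.459177, ‖b₂‖=1.459177; λ = 2/(‖b₁‖+‖b₂‖) = 0.685318, sign → tz>0 ⇒ λ=+0.685318
r₁ = λ·B[:,0] = (+0.77729,-0.51936,+0.35508); r₂ = λ·B[:,1] = (+0.47161,+0.85455,+0.21754)
r₃ = r₁×r₂ = (-0.41642,-0.00163,+0.90917); SVD([r₁ r₂ r₃]) → R = UVᵀ:
  R  [+0.77729 +0.47161 -0.41642]
  R  [-0.51936 +0.85455 -0.00163]
  R  [+0.35508 +0.21754 +0.90917]
t = (-0.19887, -0.13333, +0.68532) m
tr R = 2.541015; θ = arccos((tr R − 1)/2) = 0.691159 rad = 39.600°
axis k = ((R−Rᵀ)₃₂, (R−Rᵀ)₁₃, (R−Rᵀ)₂₁) / (2 sinθ) = (+0.171912, -0.605163, -0.777319)
rvec = θ·k = (+0.118819, -0.418264, -0.537251)

rvec=(0.1188, -0.4183, -0.5373) tvec=(-0.1989, -0.1333, 0.6853)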